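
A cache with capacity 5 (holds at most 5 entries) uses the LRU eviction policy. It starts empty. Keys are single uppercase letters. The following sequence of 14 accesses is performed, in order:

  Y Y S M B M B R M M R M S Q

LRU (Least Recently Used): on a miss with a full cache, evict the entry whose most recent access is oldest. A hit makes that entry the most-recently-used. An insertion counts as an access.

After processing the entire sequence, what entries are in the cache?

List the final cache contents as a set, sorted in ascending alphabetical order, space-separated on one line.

Answer: B M Q R S

Derivation:
LRU simulation (capacity=5):
  1. access Y: MISS. Cache (LRU->MRU): [Y]
  2. access Y: HIT. Cache (LRU->MRU): [Y]
  3. access S: MISS. Cache (LRU->MRU): [Y S]
  4. access M: MISS. Cache (LRU->MRU): [Y S M]
  5. access B: MISS. Cache (LRU->MRU): [Y S M B]
  6. access M: HIT. Cache (LRU->MRU): [Y S B M]
  7. access B: HIT. Cache (LRU->MRU): [Y S M B]
  8. access R: MISS. Cache (LRU->MRU): [Y S M B R]
  9. access M: HIT. Cache (LRU->MRU): [Y S B R M]
  10. access M: HIT. Cache (LRU->MRU): [Y S B R M]
  11. access R: HIT. Cache (LRU->MRU): [Y S B M R]
  12. access M: HIT. Cache (LRU->MRU): [Y S B R M]
  13. access S: HIT. Cache (LRU->MRU): [Y B R M S]
  14. access Q: MISS, evict Y. Cache (LRU->MRU): [B R M S Q]
Total: 8 hits, 6 misses, 1 evictions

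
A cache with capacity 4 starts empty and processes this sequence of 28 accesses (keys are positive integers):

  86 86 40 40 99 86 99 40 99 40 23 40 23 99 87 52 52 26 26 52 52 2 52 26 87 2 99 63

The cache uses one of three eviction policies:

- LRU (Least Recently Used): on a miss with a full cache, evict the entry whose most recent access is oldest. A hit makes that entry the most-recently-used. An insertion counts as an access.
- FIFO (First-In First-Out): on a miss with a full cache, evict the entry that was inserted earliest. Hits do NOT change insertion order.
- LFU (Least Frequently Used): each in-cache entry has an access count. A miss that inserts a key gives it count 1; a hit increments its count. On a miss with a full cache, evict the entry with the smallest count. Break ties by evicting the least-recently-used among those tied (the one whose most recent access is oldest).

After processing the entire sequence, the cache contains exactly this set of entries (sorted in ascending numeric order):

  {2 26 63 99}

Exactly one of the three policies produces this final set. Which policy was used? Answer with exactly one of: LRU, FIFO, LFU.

Simulating under each policy and comparing final sets:
  LRU: final set = {2 63 87 99} -> differs
  FIFO: final set = {2 26 63 99} -> MATCHES target
  LFU: final set = {40 63 86 99} -> differs
Only FIFO produces the target set.

Answer: FIFO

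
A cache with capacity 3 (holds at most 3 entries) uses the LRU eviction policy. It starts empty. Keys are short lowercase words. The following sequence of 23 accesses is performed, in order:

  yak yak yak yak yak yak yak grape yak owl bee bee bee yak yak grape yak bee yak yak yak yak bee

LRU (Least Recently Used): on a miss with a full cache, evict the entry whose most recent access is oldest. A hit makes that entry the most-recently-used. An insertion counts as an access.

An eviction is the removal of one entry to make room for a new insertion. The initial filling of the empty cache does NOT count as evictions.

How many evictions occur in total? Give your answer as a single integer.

LRU simulation (capacity=3):
  1. access yak: MISS. Cache (LRU->MRU): [yak]
  2. access yak: HIT. Cache (LRU->MRU): [yak]
  3. access yak: HIT. Cache (LRU->MRU): [yak]
  4. access yak: HIT. Cache (LRU->MRU): [yak]
  5. access yak: HIT. Cache (LRU->MRU): [yak]
  6. access yak: HIT. Cache (LRU->MRU): [yak]
  7. access yak: HIT. Cache (LRU->MRU): [yak]
  8. access grape: MISS. Cache (LRU->MRU): [yak grape]
  9. access yak: HIT. Cache (LRU->MRU): [grape yak]
  10. access owl: MISS. Cache (LRU->MRU): [grape yak owl]
  11. access bee: MISS, evict grape. Cache (LRU->MRU): [yak owl bee]
  12. access bee: HIT. Cache (LRU->MRU): [yak owl bee]
  13. access bee: HIT. Cache (LRU->MRU): [yak owl bee]
  14. access yak: HIT. Cache (LRU->MRU): [owl bee yak]
  15. access yak: HIT. Cache (LRU->MRU): [owl bee yak]
  16. access grape: MISS, evict owl. Cache (LRU->MRU): [bee yak grape]
  17. access yak: HIT. Cache (LRU->MRU): [bee grape yak]
  18. access bee: HIT. Cache (LRU->MRU): [grape yak bee]
  19. access yak: HIT. Cache (LRU->MRU): [grape bee yak]
  20. access yak: HIT. Cache (LRU->MRU): [grape bee yak]
  21. access yak: HIT. Cache (LRU->MRU): [grape bee yak]
  22. access yak: HIT. Cache (LRU->MRU): [grape bee yak]
  23. access bee: HIT. Cache (LRU->MRU): [grape yak bee]
Total: 18 hits, 5 misses, 2 evictions

Answer: 2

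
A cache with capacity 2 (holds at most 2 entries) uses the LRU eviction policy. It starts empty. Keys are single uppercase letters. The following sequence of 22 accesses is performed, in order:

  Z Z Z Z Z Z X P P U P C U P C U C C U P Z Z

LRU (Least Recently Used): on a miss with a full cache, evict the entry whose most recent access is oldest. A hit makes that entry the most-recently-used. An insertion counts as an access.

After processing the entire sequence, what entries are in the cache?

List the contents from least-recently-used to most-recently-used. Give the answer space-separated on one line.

LRU simulation (capacity=2):
  1. access Z: MISS. Cache (LRU->MRU): [Z]
  2. access Z: HIT. Cache (LRU->MRU): [Z]
  3. access Z: HIT. Cache (LRU->MRU): [Z]
  4. access Z: HIT. Cache (LRU->MRU): [Z]
  5. access Z: HIT. Cache (LRU->MRU): [Z]
  6. access Z: HIT. Cache (LRU->MRU): [Z]
  7. access X: MISS. Cache (LRU->MRU): [Z X]
  8. access P: MISS, evict Z. Cache (LRU->MRU): [X P]
  9. access P: HIT. Cache (LRU->MRU): [X P]
  10. access U: MISS, evict X. Cache (LRU->MRU): [P U]
  11. access P: HIT. Cache (LRU->MRU): [U P]
  12. access C: MISS, evict U. Cache (LRU->MRU): [P C]
  13. access U: MISS, evict P. Cache (LRU->MRU): [C U]
  14. access P: MISS, evict C. Cache (LRU->MRU): [U P]
  15. access C: MISS, evict U. Cache (LRU->MRU): [P C]
  16. access U: MISS, evict P. Cache (LRU->MRU): [C U]
  17. access C: HIT. Cache (LRU->MRU): [U C]
  18. access C: HIT. Cache (LRU->MRU): [U C]
  19. access U: HIT. Cache (LRU->MRU): [C U]
  20. access P: MISS, evict C. Cache (LRU->MRU): [U P]
  21. access Z: MISS, evict U. Cache (LRU->MRU): [P Z]
  22. access Z: HIT. Cache (LRU->MRU): [P Z]
Total: 11 hits, 11 misses, 9 evictions

Answer: P Z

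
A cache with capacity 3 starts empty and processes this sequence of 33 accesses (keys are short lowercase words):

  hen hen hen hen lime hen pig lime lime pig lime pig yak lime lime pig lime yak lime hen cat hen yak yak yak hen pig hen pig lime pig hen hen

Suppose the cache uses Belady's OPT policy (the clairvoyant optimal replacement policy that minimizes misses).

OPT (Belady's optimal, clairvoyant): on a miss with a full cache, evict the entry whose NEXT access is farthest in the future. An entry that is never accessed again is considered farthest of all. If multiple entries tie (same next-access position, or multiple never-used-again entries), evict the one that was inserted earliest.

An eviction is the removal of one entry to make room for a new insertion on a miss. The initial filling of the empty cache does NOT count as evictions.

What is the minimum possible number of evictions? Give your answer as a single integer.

Answer: 5

Derivation:
OPT (Belady) simulation (capacity=3):
  1. access hen: MISS. Cache: [hen]
  2. access hen: HIT. Next use of hen: step 3. Cache: [hen]
  3. access hen: HIT. Next use of hen: step 4. Cache: [hen]
  4. access hen: HIT. Next use of hen: step 6. Cache: [hen]
  5. access lime: MISS. Cache: [hen lime]
  6. access hen: HIT. Next use of hen: step 20. Cache: [hen lime]
  7. access pig: MISS. Cache: [hen lime pig]
  8. access lime: HIT. Next use of lime: step 9. Cache: [hen lime pig]
  9. access lime: HIT. Next use of lime: step 11. Cache: [hen lime pig]
  10. access pig: HIT. Next use of pig: step 12. Cache: [hen lime pig]
  11. access lime: HIT. Next use of lime: step 14. Cache: [hen lime pig]
  12. access pig: HIT. Next use of pig: step 16. Cache: [hen lime pig]
  13. access yak: MISS, evict hen (next use: step 20). Cache: [lime pig yak]
  14. access lime: HIT. Next use of lime: step 15. Cache: [lime pig yak]
  15. access lime: HIT. Next use of lime: step 17. Cache: [lime pig yak]
  16. access pig: HIT. Next use of pig: step 27. Cache: [lime pig yak]
  17. access lime: HIT. Next use of lime: step 19. Cache: [lime pig yak]
  18. access yak: HIT. Next use of yak: step 23. Cache: [lime pig yak]
  19. access lime: HIT. Next use of lime: step 30. Cache: [lime pig yak]
  20. access hen: MISS, evict lime (next use: step 30). Cache: [pig yak hen]
  21. access cat: MISS, evict pig (next use: step 27). Cache: [yak hen cat]
  22. access hen: HIT. Next use of hen: step 26. Cache: [yak hen cat]
  23. access yak: HIT. Next use of yak: step 24. Cache: [yak hen cat]
  24. access yak: HIT. Next use of yak: step 25. Cache: [yak hen cat]
  25. access yak: HIT. Next use of yak: never. Cache: [yak hen cat]
  26. access hen: HIT. Next use of hen: step 28. Cache: [yak hen cat]
  27. access pig: MISS, evict yak (next use: never). Cache: [hen cat pig]
  28. access hen: HIT. Next use of hen: step 32. Cache: [hen cat pig]
  29. access pig: HIT. Next use of pig: step 31. Cache: [hen cat pig]
  30. access lime: MISS, evict cat (next use: never). Cache: [hen pig lime]
  31. access pig: HIT. Next use of pig: never. Cache: [hen pig lime]
  32. access hen: HIT. Next use of hen: step 33. Cache: [hen pig lime]
  33. access hen: HIT. Next use of hen: never. Cache: [hen pig lime]
Total: 25 hits, 8 misses, 5 evictions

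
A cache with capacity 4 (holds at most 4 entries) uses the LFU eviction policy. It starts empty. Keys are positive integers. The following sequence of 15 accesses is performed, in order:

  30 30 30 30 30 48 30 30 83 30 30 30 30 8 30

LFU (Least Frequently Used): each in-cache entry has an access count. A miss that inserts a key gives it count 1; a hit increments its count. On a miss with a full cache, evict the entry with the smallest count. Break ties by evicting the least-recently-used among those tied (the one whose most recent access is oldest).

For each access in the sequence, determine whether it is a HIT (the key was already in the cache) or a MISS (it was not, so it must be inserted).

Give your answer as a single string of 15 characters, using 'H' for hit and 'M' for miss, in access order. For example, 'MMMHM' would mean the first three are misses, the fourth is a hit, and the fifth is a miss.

Answer: MHHHHMHHMHHHHMH

Derivation:
LFU simulation (capacity=4):
  1. access 30: MISS. Cache: [30(c=1)]
  2. access 30: HIT, count now 2. Cache: [30(c=2)]
  3. access 30: HIT, count now 3. Cache: [30(c=3)]
  4. access 30: HIT, count now 4. Cache: [30(c=4)]
  5. access 30: HIT, count now 5. Cache: [30(c=5)]
  6. access 48: MISS. Cache: [48(c=1) 30(c=5)]
  7. access 30: HIT, count now 6. Cache: [48(c=1) 30(c=6)]
  8. access 30: HIT, count now 7. Cache: [48(c=1) 30(c=7)]
  9. access 83: MISS. Cache: [48(c=1) 83(c=1) 30(c=7)]
  10. access 30: HIT, count now 8. Cache: [48(c=1) 83(c=1) 30(c=8)]
  11. access 30: HIT, count now 9. Cache: [48(c=1) 83(c=1) 30(c=9)]
  12. access 30: HIT, count now 10. Cache: [48(c=1) 83(c=1) 30(c=10)]
  13. access 30: HIT, count now 11. Cache: [48(c=1) 83(c=1) 30(c=11)]
  14. access 8: MISS. Cache: [48(c=1) 83(c=1) 8(c=1) 30(c=11)]
  15. access 30: HIT, count now 12. Cache: [48(c=1) 83(c=1) 8(c=1) 30(c=12)]
Total: 11 hits, 4 misses, 0 evictions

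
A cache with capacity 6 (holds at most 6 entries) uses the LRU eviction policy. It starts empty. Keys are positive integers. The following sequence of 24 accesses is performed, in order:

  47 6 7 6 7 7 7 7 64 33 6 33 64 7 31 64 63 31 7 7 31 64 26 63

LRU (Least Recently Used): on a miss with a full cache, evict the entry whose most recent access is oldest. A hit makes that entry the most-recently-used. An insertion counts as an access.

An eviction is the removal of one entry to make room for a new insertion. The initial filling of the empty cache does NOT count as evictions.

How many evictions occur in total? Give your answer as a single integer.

Answer: 2

Derivation:
LRU simulation (capacity=6):
  1. access 47: MISS. Cache (LRU->MRU): [47]
  2. access 6: MISS. Cache (LRU->MRU): [47 6]
  3. access 7: MISS. Cache (LRU->MRU): [47 6 7]
  4. access 6: HIT. Cache (LRU->MRU): [47 7 6]
  5. access 7: HIT. Cache (LRU->MRU): [47 6 7]
  6. access 7: HIT. Cache (LRU->MRU): [47 6 7]
  7. access 7: HIT. Cache (LRU->MRU): [47 6 7]
  8. access 7: HIT. Cache (LRU->MRU): [47 6 7]
  9. access 64: MISS. Cache (LRU->MRU): [47 6 7 64]
  10. access 33: MISS. Cache (LRU->MRU): [47 6 7 64 33]
  11. access 6: HIT. Cache (LRU->MRU): [47 7 64 33 6]
  12. access 33: HIT. Cache (LRU->MRU): [47 7 64 6 33]
  13. access 64: HIT. Cache (LRU->MRU): [47 7 6 33 64]
  14. access 7: HIT. Cache (LRU->MRU): [47 6 33 64 7]
  15. access 31: MISS. Cache (LRU->MRU): [47 6 33 64 7 31]
  16. access 64: HIT. Cache (LRU->MRU): [47 6 33 7 31 64]
  17. access 63: MISS, evict 47. Cache (LRU->MRU): [6 33 7 31 64 63]
  18. access 31: HIT. Cache (LRU->MRU): [6 33 7 64 63 31]
  19. access 7: HIT. Cache (LRU->MRU): [6 33 64 63 31 7]
  20. access 7: HIT. Cache (LRU->MRU): [6 33 64 63 31 7]
  21. access 31: HIT. Cache (LRU->MRU): [6 33 64 63 7 31]
  22. access 64: HIT. Cache (LRU->MRU): [6 33 63 7 31 64]
  23. access 26: MISS, evict 6. Cache (LRU->MRU): [33 63 7 31 64 26]
  24. access 63: HIT. Cache (LRU->MRU): [33 7 31 64 26 63]
Total: 16 hits, 8 misses, 2 evictions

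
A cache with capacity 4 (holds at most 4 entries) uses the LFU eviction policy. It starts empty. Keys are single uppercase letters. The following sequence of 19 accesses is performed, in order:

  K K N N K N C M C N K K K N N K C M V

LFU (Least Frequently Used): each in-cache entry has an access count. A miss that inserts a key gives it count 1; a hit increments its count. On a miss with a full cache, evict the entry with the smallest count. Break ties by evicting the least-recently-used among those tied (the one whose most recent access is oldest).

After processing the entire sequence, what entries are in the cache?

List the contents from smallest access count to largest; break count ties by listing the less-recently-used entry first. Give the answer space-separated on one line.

Answer: V C N K

Derivation:
LFU simulation (capacity=4):
  1. access K: MISS. Cache: [K(c=1)]
  2. access K: HIT, count now 2. Cache: [K(c=2)]
  3. access N: MISS. Cache: [N(c=1) K(c=2)]
  4. access N: HIT, count now 2. Cache: [K(c=2) N(c=2)]
  5. access K: HIT, count now 3. Cache: [N(c=2) K(c=3)]
  6. access N: HIT, count now 3. Cache: [K(c=3) N(c=3)]
  7. access C: MISS. Cache: [C(c=1) K(c=3) N(c=3)]
  8. access M: MISS. Cache: [C(c=1) M(c=1) K(c=3) N(c=3)]
  9. access C: HIT, count now 2. Cache: [M(c=1) C(c=2) K(c=3) N(c=3)]
  10. access N: HIT, count now 4. Cache: [M(c=1) C(c=2) K(c=3) N(c=4)]
  11. access K: HIT, count now 4. Cache: [M(c=1) C(c=2) N(c=4) K(c=4)]
  12. access K: HIT, count now 5. Cache: [M(c=1) C(c=2) N(c=4) K(c=5)]
  13. access K: HIT, count now 6. Cache: [M(c=1) C(c=2) N(c=4) K(c=6)]
  14. access N: HIT, count now 5. Cache: [M(c=1) C(c=2) N(c=5) K(c=6)]
  15. access N: HIT, count now 6. Cache: [M(c=1) C(c=2) K(c=6) N(c=6)]
  16. access K: HIT, count now 7. Cache: [M(c=1) C(c=2) N(c=6) K(c=7)]
  17. access C: HIT, count now 3. Cache: [M(c=1) C(c=3) N(c=6) K(c=7)]
  18. access M: HIT, count now 2. Cache: [M(c=2) C(c=3) N(c=6) K(c=7)]
  19. access V: MISS, evict M(c=2). Cache: [V(c=1) C(c=3) N(c=6) K(c=7)]
Total: 14 hits, 5 misses, 1 evictions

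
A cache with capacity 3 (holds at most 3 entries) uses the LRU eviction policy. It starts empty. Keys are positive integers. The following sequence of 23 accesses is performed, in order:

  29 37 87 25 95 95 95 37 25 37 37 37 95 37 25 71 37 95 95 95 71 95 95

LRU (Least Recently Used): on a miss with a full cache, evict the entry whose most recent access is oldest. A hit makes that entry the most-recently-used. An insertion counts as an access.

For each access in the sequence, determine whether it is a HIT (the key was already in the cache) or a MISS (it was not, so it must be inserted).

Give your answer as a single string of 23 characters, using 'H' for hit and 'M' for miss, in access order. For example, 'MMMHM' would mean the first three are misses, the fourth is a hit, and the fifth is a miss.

LRU simulation (capacity=3):
  1. access 29: MISS. Cache (LRU->MRU): [29]
  2. access 37: MISS. Cache (LRU->MRU): [29 37]
  3. access 87: MISS. Cache (LRU->MRU): [29 37 87]
  4. access 25: MISS, evict 29. Cache (LRU->MRU): [37 87 25]
  5. access 95: MISS, evict 37. Cache (LRU->MRU): [87 25 95]
  6. access 95: HIT. Cache (LRU->MRU): [87 25 95]
  7. access 95: HIT. Cache (LRU->MRU): [87 25 95]
  8. access 37: MISS, evict 87. Cache (LRU->MRU): [25 95 37]
  9. access 25: HIT. Cache (LRU->MRU): [95 37 25]
  10. access 37: HIT. Cache (LRU->MRU): [95 25 37]
  11. access 37: HIT. Cache (LRU->MRU): [95 25 37]
  12. access 37: HIT. Cache (LRU->MRU): [95 25 37]
  13. access 95: HIT. Cache (LRU->MRU): [25 37 95]
  14. access 37: HIT. Cache (LRU->MRU): [25 95 37]
  15. access 25: HIT. Cache (LRU->MRU): [95 37 25]
  16. access 71: MISS, evict 95. Cache (LRU->MRU): [37 25 71]
  17. access 37: HIT. Cache (LRU->MRU): [25 71 37]
  18. access 95: MISS, evict 25. Cache (LRU->MRU): [71 37 95]
  19. access 95: HIT. Cache (LRU->MRU): [71 37 95]
  20. access 95: HIT. Cache (LRU->MRU): [71 37 95]
  21. access 71: HIT. Cache (LRU->MRU): [37 95 71]
  22. access 95: HIT. Cache (LRU->MRU): [37 71 95]
  23. access 95: HIT. Cache (LRU->MRU): [37 71 95]
Total: 15 hits, 8 misses, 5 evictions

Answer: MMMMMHHMHHHHHHHMHMHHHHH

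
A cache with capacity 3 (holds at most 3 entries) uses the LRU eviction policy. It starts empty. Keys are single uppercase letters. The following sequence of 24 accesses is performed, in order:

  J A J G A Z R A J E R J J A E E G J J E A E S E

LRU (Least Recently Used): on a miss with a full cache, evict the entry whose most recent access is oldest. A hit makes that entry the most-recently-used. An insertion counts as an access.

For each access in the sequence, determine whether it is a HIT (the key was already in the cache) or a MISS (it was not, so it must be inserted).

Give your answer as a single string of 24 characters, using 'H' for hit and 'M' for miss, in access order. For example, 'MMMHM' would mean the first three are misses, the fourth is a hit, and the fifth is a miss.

Answer: MMHMHMMHMMMHHMMHMMHHMHMH

Derivation:
LRU simulation (capacity=3):
  1. access J: MISS. Cache (LRU->MRU): [J]
  2. access A: MISS. Cache (LRU->MRU): [J A]
  3. access J: HIT. Cache (LRU->MRU): [A J]
  4. access G: MISS. Cache (LRU->MRU): [A J G]
  5. access A: HIT. Cache (LRU->MRU): [J G A]
  6. access Z: MISS, evict J. Cache (LRU->MRU): [G A Z]
  7. access R: MISS, evict G. Cache (LRU->MRU): [A Z R]
  8. access A: HIT. Cache (LRU->MRU): [Z R A]
  9. access J: MISS, evict Z. Cache (LRU->MRU): [R A J]
  10. access E: MISS, evict R. Cache (LRU->MRU): [A J E]
  11. access R: MISS, evict A. Cache (LRU->MRU): [J E R]
  12. access J: HIT. Cache (LRU->MRU): [E R J]
  13. access J: HIT. Cache (LRU->MRU): [E R J]
  14. access A: MISS, evict E. Cache (LRU->MRU): [R J A]
  15. access E: MISS, evict R. Cache (LRU->MRU): [J A E]
  16. access E: HIT. Cache (LRU->MRU): [J A E]
  17. access G: MISS, evict J. Cache (LRU->MRU): [A E G]
  18. access J: MISS, evict A. Cache (LRU->MRU): [E G J]
  19. access J: HIT. Cache (LRU->MRU): [E G J]
  20. access E: HIT. Cache (LRU->MRU): [G J E]
  21. access A: MISS, evict G. Cache (LRU->MRU): [J E A]
  22. access E: HIT. Cache (LRU->MRU): [J A E]
  23. access S: MISS, evict J. Cache (LRU->MRU): [A E S]
  24. access E: HIT. Cache (LRU->MRU): [A S E]
Total: 10 hits, 14 misses, 11 evictions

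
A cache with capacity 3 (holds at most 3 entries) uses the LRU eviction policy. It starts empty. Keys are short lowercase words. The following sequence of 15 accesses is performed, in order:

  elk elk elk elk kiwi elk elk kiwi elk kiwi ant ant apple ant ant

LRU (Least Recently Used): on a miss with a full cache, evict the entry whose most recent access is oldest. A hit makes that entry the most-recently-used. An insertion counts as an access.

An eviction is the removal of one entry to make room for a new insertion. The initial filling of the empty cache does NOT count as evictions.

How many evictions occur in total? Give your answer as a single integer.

LRU simulation (capacity=3):
  1. access elk: MISS. Cache (LRU->MRU): [elk]
  2. access elk: HIT. Cache (LRU->MRU): [elk]
  3. access elk: HIT. Cache (LRU->MRU): [elk]
  4. access elk: HIT. Cache (LRU->MRU): [elk]
  5. access kiwi: MISS. Cache (LRU->MRU): [elk kiwi]
  6. access elk: HIT. Cache (LRU->MRU): [kiwi elk]
  7. access elk: HIT. Cache (LRU->MRU): [kiwi elk]
  8. access kiwi: HIT. Cache (LRU->MRU): [elk kiwi]
  9. access elk: HIT. Cache (LRU->MRU): [kiwi elk]
  10. access kiwi: HIT. Cache (LRU->MRU): [elk kiwi]
  11. access ant: MISS. Cache (LRU->MRU): [elk kiwi ant]
  12. access ant: HIT. Cache (LRU->MRU): [elk kiwi ant]
  13. access apple: MISS, evict elk. Cache (LRU->MRU): [kiwi ant apple]
  14. access ant: HIT. Cache (LRU->MRU): [kiwi apple ant]
  15. access ant: HIT. Cache (LRU->MRU): [kiwi apple ant]
Total: 11 hits, 4 misses, 1 evictions

Answer: 1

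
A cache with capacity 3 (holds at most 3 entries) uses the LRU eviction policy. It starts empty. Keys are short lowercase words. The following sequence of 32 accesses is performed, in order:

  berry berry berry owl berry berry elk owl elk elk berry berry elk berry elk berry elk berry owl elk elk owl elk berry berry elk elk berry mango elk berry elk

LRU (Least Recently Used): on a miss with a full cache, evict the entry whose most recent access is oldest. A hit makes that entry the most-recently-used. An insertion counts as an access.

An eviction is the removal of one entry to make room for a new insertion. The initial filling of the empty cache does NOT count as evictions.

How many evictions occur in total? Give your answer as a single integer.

Answer: 1

Derivation:
LRU simulation (capacity=3):
  1. access berry: MISS. Cache (LRU->MRU): [berry]
  2. access berry: HIT. Cache (LRU->MRU): [berry]
  3. access berry: HIT. Cache (LRU->MRU): [berry]
  4. access owl: MISS. Cache (LRU->MRU): [berry owl]
  5. access berry: HIT. Cache (LRU->MRU): [owl berry]
  6. access berry: HIT. Cache (LRU->MRU): [owl berry]
  7. access elk: MISS. Cache (LRU->MRU): [owl berry elk]
  8. access owl: HIT. Cache (LRU->MRU): [berry elk owl]
  9. access elk: HIT. Cache (LRU->MRU): [berry owl elk]
  10. access elk: HIT. Cache (LRU->MRU): [berry owl elk]
  11. access berry: HIT. Cache (LRU->MRU): [owl elk berry]
  12. access berry: HIT. Cache (LRU->MRU): [owl elk berry]
  13. access elk: HIT. Cache (LRU->MRU): [owl berry elk]
  14. access berry: HIT. Cache (LRU->MRU): [owl elk berry]
  15. access elk: HIT. Cache (LRU->MRU): [owl berry elk]
  16. access berry: HIT. Cache (LRU->MRU): [owl elk berry]
  17. access elk: HIT. Cache (LRU->MRU): [owl berry elk]
  18. access berry: HIT. Cache (LRU->MRU): [owl elk berry]
  19. access owl: HIT. Cache (LRU->MRU): [elk berry owl]
  20. access elk: HIT. Cache (LRU->MRU): [berry owl elk]
  21. access elk: HIT. Cache (LRU->MRU): [berry owl elk]
  22. access owl: HIT. Cache (LRU->MRU): [berry elk owl]
  23. access elk: HIT. Cache (LRU->MRU): [berry owl elk]
  24. access berry: HIT. Cache (LRU->MRU): [owl elk berry]
  25. access berry: HIT. Cache (LRU->MRU): [owl elk berry]
  26. access elk: HIT. Cache (LRU->MRU): [owl berry elk]
  27. access elk: HIT. Cache (LRU->MRU): [owl berry elk]
  28. access berry: HIT. Cache (LRU->MRU): [owl elk berry]
  29. access mango: MISS, evict owl. Cache (LRU->MRU): [elk berry mango]
  30. access elk: HIT. Cache (LRU->MRU): [berry mango elk]
  31. access berry: HIT. Cache (LRU->MRU): [mango elk berry]
  32. access elk: HIT. Cache (LRU->MRU): [mango berry elk]
Total: 28 hits, 4 misses, 1 evictions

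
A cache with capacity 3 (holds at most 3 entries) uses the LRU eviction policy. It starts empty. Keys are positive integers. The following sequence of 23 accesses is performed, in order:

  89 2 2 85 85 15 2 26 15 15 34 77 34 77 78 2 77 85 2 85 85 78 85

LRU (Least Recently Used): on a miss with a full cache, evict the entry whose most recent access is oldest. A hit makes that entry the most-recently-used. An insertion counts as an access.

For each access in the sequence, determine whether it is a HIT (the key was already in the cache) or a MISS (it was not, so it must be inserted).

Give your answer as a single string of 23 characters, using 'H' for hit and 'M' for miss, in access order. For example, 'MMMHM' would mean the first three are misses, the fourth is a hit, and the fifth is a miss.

Answer: MMHMHMHMHHMMHHMMHMHHHMH

Derivation:
LRU simulation (capacity=3):
  1. access 89: MISS. Cache (LRU->MRU): [89]
  2. access 2: MISS. Cache (LRU->MRU): [89 2]
  3. access 2: HIT. Cache (LRU->MRU): [89 2]
  4. access 85: MISS. Cache (LRU->MRU): [89 2 85]
  5. access 85: HIT. Cache (LRU->MRU): [89 2 85]
  6. access 15: MISS, evict 89. Cache (LRU->MRU): [2 85 15]
  7. access 2: HIT. Cache (LRU->MRU): [85 15 2]
  8. access 26: MISS, evict 85. Cache (LRU->MRU): [15 2 26]
  9. access 15: HIT. Cache (LRU->MRU): [2 26 15]
  10. access 15: HIT. Cache (LRU->MRU): [2 26 15]
  11. access 34: MISS, evict 2. Cache (LRU->MRU): [26 15 34]
  12. access 77: MISS, evict 26. Cache (LRU->MRU): [15 34 77]
  13. access 34: HIT. Cache (LRU->MRU): [15 77 34]
  14. access 77: HIT. Cache (LRU->MRU): [15 34 77]
  15. access 78: MISS, evict 15. Cache (LRU->MRU): [34 77 78]
  16. access 2: MISS, evict 34. Cache (LRU->MRU): [77 78 2]
  17. access 77: HIT. Cache (LRU->MRU): [78 2 77]
  18. access 85: MISS, evict 78. Cache (LRU->MRU): [2 77 85]
  19. access 2: HIT. Cache (LRU->MRU): [77 85 2]
  20. access 85: HIT. Cache (LRU->MRU): [77 2 85]
  21. access 85: HIT. Cache (LRU->MRU): [77 2 85]
  22. access 78: MISS, evict 77. Cache (LRU->MRU): [2 85 78]
  23. access 85: HIT. Cache (LRU->MRU): [2 78 85]
Total: 12 hits, 11 misses, 8 evictions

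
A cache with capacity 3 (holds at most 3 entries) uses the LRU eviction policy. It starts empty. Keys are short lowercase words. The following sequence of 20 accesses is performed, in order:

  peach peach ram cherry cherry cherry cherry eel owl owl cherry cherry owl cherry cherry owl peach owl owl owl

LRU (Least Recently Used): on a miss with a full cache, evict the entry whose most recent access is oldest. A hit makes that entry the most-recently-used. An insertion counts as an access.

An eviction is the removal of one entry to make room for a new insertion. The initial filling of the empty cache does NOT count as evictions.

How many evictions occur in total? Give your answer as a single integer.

Answer: 3

Derivation:
LRU simulation (capacity=3):
  1. access peach: MISS. Cache (LRU->MRU): [peach]
  2. access peach: HIT. Cache (LRU->MRU): [peach]
  3. access ram: MISS. Cache (LRU->MRU): [peach ram]
  4. access cherry: MISS. Cache (LRU->MRU): [peach ram cherry]
  5. access cherry: HIT. Cache (LRU->MRU): [peach ram cherry]
  6. access cherry: HIT. Cache (LRU->MRU): [peach ram cherry]
  7. access cherry: HIT. Cache (LRU->MRU): [peach ram cherry]
  8. access eel: MISS, evict peach. Cache (LRU->MRU): [ram cherry eel]
  9. access owl: MISS, evict ram. Cache (LRU->MRU): [cherry eel owl]
  10. access owl: HIT. Cache (LRU->MRU): [cherry eel owl]
  11. access cherry: HIT. Cache (LRU->MRU): [eel owl cherry]
  12. access cherry: HIT. Cache (LRU->MRU): [eel owl cherry]
  13. access owl: HIT. Cache (LRU->MRU): [eel cherry owl]
  14. access cherry: HIT. Cache (LRU->MRU): [eel owl cherry]
  15. access cherry: HIT. Cache (LRU->MRU): [eel owl cherry]
  16. access owl: HIT. Cache (LRU->MRU): [eel cherry owl]
  17. access peach: MISS, evict eel. Cache (LRU->MRU): [cherry owl peach]
  18. access owl: HIT. Cache (LRU->MRU): [cherry peach owl]
  19. access owl: HIT. Cache (LRU->MRU): [cherry peach owl]
  20. access owl: HIT. Cache (LRU->MRU): [cherry peach owl]
Total: 14 hits, 6 misses, 3 evictions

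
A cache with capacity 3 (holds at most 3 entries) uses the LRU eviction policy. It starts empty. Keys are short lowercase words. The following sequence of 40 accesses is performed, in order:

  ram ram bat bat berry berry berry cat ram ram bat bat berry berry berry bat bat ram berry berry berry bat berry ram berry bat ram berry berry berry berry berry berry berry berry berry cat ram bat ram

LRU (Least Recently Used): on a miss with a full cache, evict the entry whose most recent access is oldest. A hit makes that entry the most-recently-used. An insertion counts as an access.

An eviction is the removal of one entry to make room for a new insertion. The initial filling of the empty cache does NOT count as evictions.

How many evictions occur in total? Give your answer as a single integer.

LRU simulation (capacity=3):
  1. access ram: MISS. Cache (LRU->MRU): [ram]
  2. access ram: HIT. Cache (LRU->MRU): [ram]
  3. access bat: MISS. Cache (LRU->MRU): [ram bat]
  4. access bat: HIT. Cache (LRU->MRU): [ram bat]
  5. access berry: MISS. Cache (LRU->MRU): [ram bat berry]
  6. access berry: HIT. Cache (LRU->MRU): [ram bat berry]
  7. access berry: HIT. Cache (LRU->MRU): [ram bat berry]
  8. access cat: MISS, evict ram. Cache (LRU->MRU): [bat berry cat]
  9. access ram: MISS, evict bat. Cache (LRU->MRU): [berry cat ram]
  10. access ram: HIT. Cache (LRU->MRU): [berry cat ram]
  11. access bat: MISS, evict berry. Cache (LRU->MRU): [cat ram bat]
  12. access bat: HIT. Cache (LRU->MRU): [cat ram bat]
  13. access berry: MISS, evict cat. Cache (LRU->MRU): [ram bat berry]
  14. access berry: HIT. Cache (LRU->MRU): [ram bat berry]
  15. access berry: HIT. Cache (LRU->MRU): [ram bat berry]
  16. access bat: HIT. Cache (LRU->MRU): [ram berry bat]
  17. access bat: HIT. Cache (LRU->MRU): [ram berry bat]
  18. access ram: HIT. Cache (LRU->MRU): [berry bat ram]
  19. access berry: HIT. Cache (LRU->MRU): [bat ram berry]
  20. access berry: HIT. Cache (LRU->MRU): [bat ram berry]
  21. access berry: HIT. Cache (LRU->MRU): [bat ram berry]
  22. access bat: HIT. Cache (LRU->MRU): [ram berry bat]
  23. access berry: HIT. Cache (LRU->MRU): [ram bat berry]
  24. access ram: HIT. Cache (LRU->MRU): [bat berry ram]
  25. access berry: HIT. Cache (LRU->MRU): [bat ram berry]
  26. access bat: HIT. Cache (LRU->MRU): [ram berry bat]
  27. access ram: HIT. Cache (LRU->MRU): [berry bat ram]
  28. access berry: HIT. Cache (LRU->MRU): [bat ram berry]
  29. access berry: HIT. Cache (LRU->MRU): [bat ram berry]
  30. access berry: HIT. Cache (LRU->MRU): [bat ram berry]
  31. access berry: HIT. Cache (LRU->MRU): [bat ram berry]
  32. access berry: HIT. Cache (LRU->MRU): [bat ram berry]
  33. access berry: HIT. Cache (LRU->MRU): [bat ram berry]
  34. access berry: HIT. Cache (LRU->MRU): [bat ram berry]
  35. access berry: HIT. Cache (LRU->MRU): [bat ram berry]
  36. access berry: HIT. Cache (LRU->MRU): [bat ram berry]
  37. access cat: MISS, evict bat. Cache (LRU->MRU): [ram berry cat]
  38. access ram: HIT. Cache (LRU->MRU): [berry cat ram]
  39. access bat: MISS, evict berry. Cache (LRU->MRU): [cat ram bat]
  40. access ram: HIT. Cache (LRU->MRU): [cat bat ram]
Total: 31 hits, 9 misses, 6 evictions

Answer: 6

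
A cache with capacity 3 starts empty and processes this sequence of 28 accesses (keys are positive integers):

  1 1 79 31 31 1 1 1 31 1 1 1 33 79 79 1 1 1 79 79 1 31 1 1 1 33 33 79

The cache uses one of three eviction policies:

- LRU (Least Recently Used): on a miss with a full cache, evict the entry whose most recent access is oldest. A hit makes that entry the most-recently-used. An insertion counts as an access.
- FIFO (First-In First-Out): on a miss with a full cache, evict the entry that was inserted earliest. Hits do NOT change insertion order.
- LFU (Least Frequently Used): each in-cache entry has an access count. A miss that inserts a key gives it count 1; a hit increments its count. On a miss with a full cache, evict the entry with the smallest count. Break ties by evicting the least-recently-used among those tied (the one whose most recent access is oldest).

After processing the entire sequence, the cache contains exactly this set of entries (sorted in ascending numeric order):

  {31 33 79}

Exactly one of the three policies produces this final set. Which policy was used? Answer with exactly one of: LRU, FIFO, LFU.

Answer: FIFO

Derivation:
Simulating under each policy and comparing final sets:
  LRU: final set = {1 33 79} -> differs
  FIFO: final set = {31 33 79} -> MATCHES target
  LFU: final set = {1 31 79} -> differs
Only FIFO produces the target set.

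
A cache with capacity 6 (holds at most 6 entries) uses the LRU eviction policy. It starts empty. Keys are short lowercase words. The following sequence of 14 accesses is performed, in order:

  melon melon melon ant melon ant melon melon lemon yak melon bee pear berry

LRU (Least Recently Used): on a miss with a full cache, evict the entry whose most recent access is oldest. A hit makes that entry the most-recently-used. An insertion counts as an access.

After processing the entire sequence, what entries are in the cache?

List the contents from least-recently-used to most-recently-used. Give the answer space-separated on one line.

Answer: lemon yak melon bee pear berry

Derivation:
LRU simulation (capacity=6):
  1. access melon: MISS. Cache (LRU->MRU): [melon]
  2. access melon: HIT. Cache (LRU->MRU): [melon]
  3. access melon: HIT. Cache (LRU->MRU): [melon]
  4. access ant: MISS. Cache (LRU->MRU): [melon ant]
  5. access melon: HIT. Cache (LRU->MRU): [ant melon]
  6. access ant: HIT. Cache (LRU->MRU): [melon ant]
  7. access melon: HIT. Cache (LRU->MRU): [ant melon]
  8. access melon: HIT. Cache (LRU->MRU): [ant melon]
  9. access lemon: MISS. Cache (LRU->MRU): [ant melon lemon]
  10. access yak: MISS. Cache (LRU->MRU): [ant melon lemon yak]
  11. access melon: HIT. Cache (LRU->MRU): [ant lemon yak melon]
  12. access bee: MISS. Cache (LRU->MRU): [ant lemon yak melon bee]
  13. access pear: MISS. Cache (LRU->MRU): [ant lemon yak melon bee pear]
  14. access berry: MISS, evict ant. Cache (LRU->MRU): [lemon yak melon bee pear berry]
Total: 7 hits, 7 misses, 1 evictions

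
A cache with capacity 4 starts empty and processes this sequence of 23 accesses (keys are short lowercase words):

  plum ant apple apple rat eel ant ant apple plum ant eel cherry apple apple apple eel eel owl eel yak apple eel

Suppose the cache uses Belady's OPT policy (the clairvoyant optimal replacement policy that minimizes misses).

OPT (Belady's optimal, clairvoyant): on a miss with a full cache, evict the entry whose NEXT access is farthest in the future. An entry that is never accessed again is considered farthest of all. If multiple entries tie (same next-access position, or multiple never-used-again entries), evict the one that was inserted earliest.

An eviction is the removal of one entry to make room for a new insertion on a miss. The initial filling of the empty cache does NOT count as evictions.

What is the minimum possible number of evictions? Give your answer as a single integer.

OPT (Belady) simulation (capacity=4):
  1. access plum: MISS. Cache: [plum]
  2. access ant: MISS. Cache: [plum ant]
  3. access apple: MISS. Cache: [plum ant apple]
  4. access apple: HIT. Next use of apple: step 9. Cache: [plum ant apple]
  5. access rat: MISS. Cache: [plum ant apple rat]
  6. access eel: MISS, evict rat (next use: never). Cache: [plum ant apple eel]
  7. access ant: HIT. Next use of ant: step 8. Cache: [plum ant apple eel]
  8. access ant: HIT. Next use of ant: step 11. Cache: [plum ant apple eel]
  9. access apple: HIT. Next use of apple: step 14. Cache: [plum ant apple eel]
  10. access plum: HIT. Next use of plum: never. Cache: [plum ant apple eel]
  11. access ant: HIT. Next use of ant: never. Cache: [plum ant apple eel]
  12. access eel: HIT. Next use of eel: step 17. Cache: [plum ant apple eel]
  13. access cherry: MISS, evict plum (next use: never). Cache: [ant apple eel cherry]
  14. access apple: HIT. Next use of apple: step 15. Cache: [ant apple eel cherry]
  15. access apple: HIT. Next use of apple: step 16. Cache: [ant apple eel cherry]
  16. access apple: HIT. Next use of apple: step 22. Cache: [ant apple eel cherry]
  17. access eel: HIT. Next use of eel: step 18. Cache: [ant apple eel cherry]
  18. access eel: HIT. Next use of eel: step 20. Cache: [ant apple eel cherry]
  19. access owl: MISS, evict ant (next use: never). Cache: [apple eel cherry owl]
  20. access eel: HIT. Next use of eel: step 23. Cache: [apple eel cherry owl]
  21. access yak: MISS, evict cherry (next use: never). Cache: [apple eel owl yak]
  22. access apple: HIT. Next use of apple: never. Cache: [apple eel owl yak]
  23. access eel: HIT. Next use of eel: never. Cache: [apple eel owl yak]
Total: 15 hits, 8 misses, 4 evictions

Answer: 4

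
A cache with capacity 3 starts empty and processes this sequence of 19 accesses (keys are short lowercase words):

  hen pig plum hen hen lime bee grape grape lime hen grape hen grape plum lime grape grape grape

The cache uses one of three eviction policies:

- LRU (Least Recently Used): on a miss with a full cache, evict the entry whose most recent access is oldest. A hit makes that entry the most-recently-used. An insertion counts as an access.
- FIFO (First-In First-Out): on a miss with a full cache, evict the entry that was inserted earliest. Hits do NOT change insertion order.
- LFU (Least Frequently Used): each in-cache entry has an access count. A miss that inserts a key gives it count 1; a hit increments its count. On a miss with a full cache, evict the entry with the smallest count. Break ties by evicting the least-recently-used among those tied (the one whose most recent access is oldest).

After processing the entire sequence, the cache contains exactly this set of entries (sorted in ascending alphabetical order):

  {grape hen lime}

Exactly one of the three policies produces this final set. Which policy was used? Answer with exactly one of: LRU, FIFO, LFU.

Answer: LFU

Derivation:
Simulating under each policy and comparing final sets:
  LRU: final set = {grape lime plum} -> differs
  FIFO: final set = {grape lime plum} -> differs
  LFU: final set = {grape hen lime} -> MATCHES target
Only LFU produces the target set.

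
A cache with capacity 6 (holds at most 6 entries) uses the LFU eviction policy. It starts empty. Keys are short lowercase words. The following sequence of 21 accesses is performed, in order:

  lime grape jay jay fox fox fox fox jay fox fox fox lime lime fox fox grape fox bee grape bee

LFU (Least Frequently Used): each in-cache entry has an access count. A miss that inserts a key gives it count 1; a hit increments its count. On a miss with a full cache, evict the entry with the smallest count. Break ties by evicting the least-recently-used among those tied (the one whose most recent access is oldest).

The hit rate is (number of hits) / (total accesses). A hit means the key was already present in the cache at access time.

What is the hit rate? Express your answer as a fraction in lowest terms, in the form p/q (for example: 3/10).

LFU simulation (capacity=6):
  1. access lime: MISS. Cache: [lime(c=1)]
  2. access grape: MISS. Cache: [lime(c=1) grape(c=1)]
  3. access jay: MISS. Cache: [lime(c=1) grape(c=1) jay(c=1)]
  4. access jay: HIT, count now 2. Cache: [lime(c=1) grape(c=1) jay(c=2)]
  5. access fox: MISS. Cache: [lime(c=1) grape(c=1) fox(c=1) jay(c=2)]
  6. access fox: HIT, count now 2. Cache: [lime(c=1) grape(c=1) jay(c=2) fox(c=2)]
  7. access fox: HIT, count now 3. Cache: [lime(c=1) grape(c=1) jay(c=2) fox(c=3)]
  8. access fox: HIT, count now 4. Cache: [lime(c=1) grape(c=1) jay(c=2) fox(c=4)]
  9. access jay: HIT, count now 3. Cache: [lime(c=1) grape(c=1) jay(c=3) fox(c=4)]
  10. access fox: HIT, count now 5. Cache: [lime(c=1) grape(c=1) jay(c=3) fox(c=5)]
  11. access fox: HIT, count now 6. Cache: [lime(c=1) grape(c=1) jay(c=3) fox(c=6)]
  12. access fox: HIT, count now 7. Cache: [lime(c=1) grape(c=1) jay(c=3) fox(c=7)]
  13. access lime: HIT, count now 2. Cache: [grape(c=1) lime(c=2) jay(c=3) fox(c=7)]
  14. access lime: HIT, count now 3. Cache: [grape(c=1) jay(c=3) lime(c=3) fox(c=7)]
  15. access fox: HIT, count now 8. Cache: [grape(c=1) jay(c=3) lime(c=3) fox(c=8)]
  16. access fox: HIT, count now 9. Cache: [grape(c=1) jay(c=3) lime(c=3) fox(c=9)]
  17. access grape: HIT, count now 2. Cache: [grape(c=2) jay(c=3) lime(c=3) fox(c=9)]
  18. access fox: HIT, count now 10. Cache: [grape(c=2) jay(c=3) lime(c=3) fox(c=10)]
  19. access bee: MISS. Cache: [bee(c=1) grape(c=2) jay(c=3) lime(c=3) fox(c=10)]
  20. access grape: HIT, count now 3. Cache: [bee(c=1) jay(c=3) lime(c=3) grape(c=3) fox(c=10)]
  21. access bee: HIT, count now 2. Cache: [bee(c=2) jay(c=3) lime(c=3) grape(c=3) fox(c=10)]
Total: 16 hits, 5 misses, 0 evictions

Hit rate = 16/21

Answer: 16/21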